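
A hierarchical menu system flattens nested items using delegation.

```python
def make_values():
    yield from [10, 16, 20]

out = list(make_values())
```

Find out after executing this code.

Step 1: yield from delegates to the iterable, yielding each element.
Step 2: Collected values: [10, 16, 20].
Therefore out = [10, 16, 20].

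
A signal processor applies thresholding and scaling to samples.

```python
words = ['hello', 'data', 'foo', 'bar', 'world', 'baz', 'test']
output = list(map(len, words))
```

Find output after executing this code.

Step 1: Map len() to each word:
  'hello' -> 5
  'data' -> 4
  'foo' -> 3
  'bar' -> 3
  'world' -> 5
  'baz' -> 3
  'test' -> 4
Therefore output = [5, 4, 3, 3, 5, 3, 4].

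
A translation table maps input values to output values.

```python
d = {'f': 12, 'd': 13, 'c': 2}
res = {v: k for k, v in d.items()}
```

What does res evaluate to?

Step 1: Invert dict (swap keys and values):
  'f': 12 -> 12: 'f'
  'd': 13 -> 13: 'd'
  'c': 2 -> 2: 'c'
Therefore res = {12: 'f', 13: 'd', 2: 'c'}.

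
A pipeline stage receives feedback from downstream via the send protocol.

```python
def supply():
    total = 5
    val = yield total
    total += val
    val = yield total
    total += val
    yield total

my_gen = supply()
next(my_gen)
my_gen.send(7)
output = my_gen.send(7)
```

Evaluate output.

Step 1: next() -> yield total=5.
Step 2: send(7) -> val=7, total = 5+7 = 12, yield 12.
Step 3: send(7) -> val=7, total = 12+7 = 19, yield 19.
Therefore output = 19.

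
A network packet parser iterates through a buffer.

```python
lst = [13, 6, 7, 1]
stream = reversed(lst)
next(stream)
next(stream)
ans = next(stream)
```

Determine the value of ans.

Step 1: reversed([13, 6, 7, 1]) gives iterator: [1, 7, 6, 13].
Step 2: First next() = 1, second next() = 7.
Step 3: Third next() = 6.
Therefore ans = 6.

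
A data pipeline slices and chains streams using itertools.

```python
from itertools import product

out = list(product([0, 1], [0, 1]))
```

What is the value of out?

Step 1: product([0, 1], [0, 1]) gives all pairs:
  (0, 0)
  (0, 1)
  (1, 0)
  (1, 1)
Therefore out = [(0, 0), (0, 1), (1, 0), (1, 1)].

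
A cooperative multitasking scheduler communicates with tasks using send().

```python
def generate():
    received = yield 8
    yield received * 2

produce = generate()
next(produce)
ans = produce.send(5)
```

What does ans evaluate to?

Step 1: next(produce) advances to first yield, producing 8.
Step 2: send(5) resumes, received = 5.
Step 3: yield received * 2 = 5 * 2 = 10.
Therefore ans = 10.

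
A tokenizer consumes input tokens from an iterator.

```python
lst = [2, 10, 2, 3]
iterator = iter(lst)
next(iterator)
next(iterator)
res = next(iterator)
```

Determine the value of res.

Step 1: Create iterator over [2, 10, 2, 3].
Step 2: next() consumes 2.
Step 3: next() consumes 10.
Step 4: next() returns 2.
Therefore res = 2.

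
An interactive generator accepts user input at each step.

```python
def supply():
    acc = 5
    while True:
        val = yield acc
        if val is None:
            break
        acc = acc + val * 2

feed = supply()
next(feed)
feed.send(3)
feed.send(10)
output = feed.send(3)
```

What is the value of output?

Step 1: next() -> yield acc=5.
Step 2: send(3) -> val=3, acc = 5 + 3*2 = 11, yield 11.
Step 3: send(10) -> val=10, acc = 11 + 10*2 = 31, yield 31.
Step 4: send(3) -> val=3, acc = 31 + 3*2 = 37, yield 37.
Therefore output = 37.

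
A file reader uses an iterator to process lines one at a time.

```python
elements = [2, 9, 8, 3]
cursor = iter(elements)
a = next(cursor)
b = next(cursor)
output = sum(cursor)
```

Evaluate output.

Step 1: Create iterator over [2, 9, 8, 3].
Step 2: a = next() = 2, b = next() = 9.
Step 3: sum() of remaining [8, 3] = 11.
Therefore output = 11.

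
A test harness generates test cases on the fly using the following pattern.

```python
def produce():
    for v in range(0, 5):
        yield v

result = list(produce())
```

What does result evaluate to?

Step 1: The generator yields each value from range(0, 5).
Step 2: list() consumes all yields: [0, 1, 2, 3, 4].
Therefore result = [0, 1, 2, 3, 4].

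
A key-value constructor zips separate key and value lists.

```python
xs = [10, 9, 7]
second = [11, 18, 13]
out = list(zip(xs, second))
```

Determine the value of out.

Step 1: zip pairs elements at same index:
  Index 0: (10, 11)
  Index 1: (9, 18)
  Index 2: (7, 13)
Therefore out = [(10, 11), (9, 18), (7, 13)].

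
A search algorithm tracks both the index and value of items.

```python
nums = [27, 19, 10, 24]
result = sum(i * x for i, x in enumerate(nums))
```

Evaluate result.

Step 1: Compute i * x for each (i, x) in enumerate([27, 19, 10, 24]):
  i=0, x=27: 0*27 = 0
  i=1, x=19: 1*19 = 19
  i=2, x=10: 2*10 = 20
  i=3, x=24: 3*24 = 72
Step 2: sum = 0 + 19 + 20 + 72 = 111.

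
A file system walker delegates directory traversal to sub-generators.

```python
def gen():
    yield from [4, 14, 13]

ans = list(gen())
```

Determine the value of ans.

Step 1: yield from delegates to the iterable, yielding each element.
Step 2: Collected values: [4, 14, 13].
Therefore ans = [4, 14, 13].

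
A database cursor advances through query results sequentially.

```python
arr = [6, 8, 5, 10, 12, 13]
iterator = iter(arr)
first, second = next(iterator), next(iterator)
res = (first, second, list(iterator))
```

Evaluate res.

Step 1: Create iterator over [6, 8, 5, 10, 12, 13].
Step 2: first = 6, second = 8.
Step 3: Remaining elements: [5, 10, 12, 13].
Therefore res = (6, 8, [5, 10, 12, 13]).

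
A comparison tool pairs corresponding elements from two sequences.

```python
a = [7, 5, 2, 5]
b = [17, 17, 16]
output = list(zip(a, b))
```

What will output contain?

Step 1: zip stops at shortest (len(a)=4, len(b)=3):
  Index 0: (7, 17)
  Index 1: (5, 17)
  Index 2: (2, 16)
Step 2: Last element of a (5) has no pair, dropped.
Therefore output = [(7, 17), (5, 17), (2, 16)].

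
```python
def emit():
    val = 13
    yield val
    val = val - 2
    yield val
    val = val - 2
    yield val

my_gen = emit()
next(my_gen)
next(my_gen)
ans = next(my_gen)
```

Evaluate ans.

Step 1: Trace through generator execution:
  Yield 1: val starts at 13, yield 13
  Yield 2: val = 13 - 2 = 11, yield 11
  Yield 3: val = 11 - 2 = 9, yield 9
Step 2: First next() gets 13, second next() gets the second value, third next() yields 9.
Therefore ans = 9.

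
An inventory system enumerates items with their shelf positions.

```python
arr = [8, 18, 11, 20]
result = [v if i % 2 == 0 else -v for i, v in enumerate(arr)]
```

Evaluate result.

Step 1: For each (i, v), keep v if i is even, negate if odd:
  i=0 (even): keep 8
  i=1 (odd): negate to -18
  i=2 (even): keep 11
  i=3 (odd): negate to -20
Therefore result = [8, -18, 11, -20].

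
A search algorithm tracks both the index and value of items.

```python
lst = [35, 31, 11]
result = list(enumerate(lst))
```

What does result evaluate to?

Step 1: enumerate pairs each element with its index:
  (0, 35)
  (1, 31)
  (2, 11)
Therefore result = [(0, 35), (1, 31), (2, 11)].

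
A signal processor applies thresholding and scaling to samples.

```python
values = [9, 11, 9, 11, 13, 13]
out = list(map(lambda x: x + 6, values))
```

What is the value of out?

Step 1: Apply lambda x: x + 6 to each element:
  9 -> 15
  11 -> 17
  9 -> 15
  11 -> 17
  13 -> 19
  13 -> 19
Therefore out = [15, 17, 15, 17, 19, 19].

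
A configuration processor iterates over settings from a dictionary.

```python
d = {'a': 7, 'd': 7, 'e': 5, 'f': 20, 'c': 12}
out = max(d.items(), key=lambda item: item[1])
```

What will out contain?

Step 1: Find item with maximum value:
  ('a', 7)
  ('d', 7)
  ('e', 5)
  ('f', 20)
  ('c', 12)
Step 2: Maximum value is 20 at key 'f'.
Therefore out = ('f', 20).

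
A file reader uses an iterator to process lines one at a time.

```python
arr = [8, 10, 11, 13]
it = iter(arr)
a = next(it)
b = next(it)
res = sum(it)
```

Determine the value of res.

Step 1: Create iterator over [8, 10, 11, 13].
Step 2: a = next() = 8, b = next() = 10.
Step 3: sum() of remaining [11, 13] = 24.
Therefore res = 24.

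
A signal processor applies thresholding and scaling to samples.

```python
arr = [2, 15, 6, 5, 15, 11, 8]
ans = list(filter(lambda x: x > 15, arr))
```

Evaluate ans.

Step 1: Filter elements > 15:
  2: removed
  15: removed
  6: removed
  5: removed
  15: removed
  11: removed
  8: removed
Therefore ans = [].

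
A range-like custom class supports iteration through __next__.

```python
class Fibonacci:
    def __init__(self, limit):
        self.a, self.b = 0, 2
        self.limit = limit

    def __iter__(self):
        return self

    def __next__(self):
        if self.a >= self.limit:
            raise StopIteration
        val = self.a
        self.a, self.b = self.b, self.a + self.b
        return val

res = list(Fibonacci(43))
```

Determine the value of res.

Step 1: Fibonacci-like sequence (a=0, b=2) until >= 43:
  Yield 0, then a,b = 2,2
  Yield 2, then a,b = 2,4
  Yield 2, then a,b = 4,6
  Yield 4, then a,b = 6,10
  Yield 6, then a,b = 10,16
  Yield 10, then a,b = 16,26
  Yield 16, then a,b = 26,42
  Yield 26, then a,b = 42,68
  Yield 42, then a,b = 68,110
Step 2: 68 >= 43, stop.
Therefore res = [0, 2, 2, 4, 6, 10, 16, 26, 42].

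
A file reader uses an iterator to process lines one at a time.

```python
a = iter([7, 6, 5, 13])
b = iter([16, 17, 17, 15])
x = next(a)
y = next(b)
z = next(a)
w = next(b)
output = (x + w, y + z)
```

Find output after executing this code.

Step 1: a iterates [7, 6, 5, 13], b iterates [16, 17, 17, 15].
Step 2: x = next(a) = 7, y = next(b) = 16.
Step 3: z = next(a) = 6, w = next(b) = 17.
Step 4: output = (7 + 17, 16 + 6) = (24, 22).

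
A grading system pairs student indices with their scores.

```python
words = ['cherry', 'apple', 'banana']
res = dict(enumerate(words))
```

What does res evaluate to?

Step 1: enumerate pairs indices with words:
  0 -> 'cherry'
  1 -> 'apple'
  2 -> 'banana'
Therefore res = {0: 'cherry', 1: 'apple', 2: 'banana'}.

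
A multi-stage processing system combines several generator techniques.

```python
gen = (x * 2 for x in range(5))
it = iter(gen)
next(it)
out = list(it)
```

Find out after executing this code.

Step 1: Generator produces [0, 2, 4, 6, 8].
Step 2: next(it) consumes first element (0).
Step 3: list(it) collects remaining: [2, 4, 6, 8].
Therefore out = [2, 4, 6, 8].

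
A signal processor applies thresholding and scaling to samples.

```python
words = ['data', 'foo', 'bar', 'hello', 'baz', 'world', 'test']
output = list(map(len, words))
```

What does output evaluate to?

Step 1: Map len() to each word:
  'data' -> 4
  'foo' -> 3
  'bar' -> 3
  'hello' -> 5
  'baz' -> 3
  'world' -> 5
  'test' -> 4
Therefore output = [4, 3, 3, 5, 3, 5, 4].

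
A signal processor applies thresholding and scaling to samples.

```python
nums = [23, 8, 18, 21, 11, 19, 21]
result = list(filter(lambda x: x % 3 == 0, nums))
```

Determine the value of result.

Step 1: Filter elements divisible by 3:
  23 % 3 = 2: removed
  8 % 3 = 2: removed
  18 % 3 = 0: kept
  21 % 3 = 0: kept
  11 % 3 = 2: removed
  19 % 3 = 1: removed
  21 % 3 = 0: kept
Therefore result = [18, 21, 21].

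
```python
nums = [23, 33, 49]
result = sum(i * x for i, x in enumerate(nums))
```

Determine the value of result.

Step 1: Compute i * x for each (i, x) in enumerate([23, 33, 49]):
  i=0, x=23: 0*23 = 0
  i=1, x=33: 1*33 = 33
  i=2, x=49: 2*49 = 98
Step 2: sum = 0 + 33 + 98 = 131.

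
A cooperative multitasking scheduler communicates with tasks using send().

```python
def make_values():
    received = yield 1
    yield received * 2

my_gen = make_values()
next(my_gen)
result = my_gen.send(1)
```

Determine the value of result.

Step 1: next(my_gen) advances to first yield, producing 1.
Step 2: send(1) resumes, received = 1.
Step 3: yield received * 2 = 1 * 2 = 2.
Therefore result = 2.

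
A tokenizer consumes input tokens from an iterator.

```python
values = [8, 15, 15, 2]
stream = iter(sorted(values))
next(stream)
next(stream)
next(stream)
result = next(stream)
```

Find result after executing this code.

Step 1: sorted([8, 15, 15, 2]) = [2, 8, 15, 15].
Step 2: Create iterator and skip 3 elements.
Step 3: next() returns 15.
Therefore result = 15.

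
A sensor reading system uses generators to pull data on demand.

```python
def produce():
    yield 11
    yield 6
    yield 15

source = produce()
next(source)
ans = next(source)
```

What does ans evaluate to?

Step 1: produce() creates a generator.
Step 2: next(source) yields 11 (consumed and discarded).
Step 3: next(source) yields 6, assigned to ans.
Therefore ans = 6.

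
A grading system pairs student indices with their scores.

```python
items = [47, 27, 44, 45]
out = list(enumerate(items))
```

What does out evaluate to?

Step 1: enumerate pairs each element with its index:
  (0, 47)
  (1, 27)
  (2, 44)
  (3, 45)
Therefore out = [(0, 47), (1, 27), (2, 44), (3, 45)].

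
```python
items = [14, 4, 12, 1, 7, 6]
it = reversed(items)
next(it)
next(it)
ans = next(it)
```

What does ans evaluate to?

Step 1: reversed([14, 4, 12, 1, 7, 6]) gives iterator: [6, 7, 1, 12, 4, 14].
Step 2: First next() = 6, second next() = 7.
Step 3: Third next() = 1.
Therefore ans = 1.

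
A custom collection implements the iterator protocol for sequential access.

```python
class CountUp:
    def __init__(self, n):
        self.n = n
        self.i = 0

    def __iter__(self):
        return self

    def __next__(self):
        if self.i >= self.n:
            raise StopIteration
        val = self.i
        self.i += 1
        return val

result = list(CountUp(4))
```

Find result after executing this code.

Step 1: CountUp(4) creates an iterator counting 0 to 3.
Step 2: list() consumes all values: [0, 1, 2, 3].
Therefore result = [0, 1, 2, 3].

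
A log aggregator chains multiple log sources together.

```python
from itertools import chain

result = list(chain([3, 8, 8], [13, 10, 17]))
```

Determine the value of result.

Step 1: chain() concatenates iterables: [3, 8, 8] + [13, 10, 17].
Therefore result = [3, 8, 8, 13, 10, 17].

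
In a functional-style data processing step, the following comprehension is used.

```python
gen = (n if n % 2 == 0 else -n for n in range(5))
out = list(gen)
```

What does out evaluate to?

Step 1: For each n in range(5), yield n if even, else -n:
  n=0: even, yield 0
  n=1: odd, yield -1
  n=2: even, yield 2
  n=3: odd, yield -3
  n=4: even, yield 4
Therefore out = [0, -1, 2, -3, 4].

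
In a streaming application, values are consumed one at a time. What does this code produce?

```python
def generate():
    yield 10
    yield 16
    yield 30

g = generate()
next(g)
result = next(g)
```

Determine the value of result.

Step 1: generate() creates a generator.
Step 2: next(g) yields 10 (consumed and discarded).
Step 3: next(g) yields 16, assigned to result.
Therefore result = 16.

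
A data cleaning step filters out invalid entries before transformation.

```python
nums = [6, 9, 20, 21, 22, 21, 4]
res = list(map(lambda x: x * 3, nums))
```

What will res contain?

Step 1: Apply lambda x: x * 3 to each element:
  6 -> 18
  9 -> 27
  20 -> 60
  21 -> 63
  22 -> 66
  21 -> 63
  4 -> 12
Therefore res = [18, 27, 60, 63, 66, 63, 12].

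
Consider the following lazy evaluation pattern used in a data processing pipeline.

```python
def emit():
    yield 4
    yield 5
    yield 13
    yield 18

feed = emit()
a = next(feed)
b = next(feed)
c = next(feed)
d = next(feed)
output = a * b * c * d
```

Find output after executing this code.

Step 1: Create generator and consume all values:
  a = next(feed) = 4
  b = next(feed) = 5
  c = next(feed) = 13
  d = next(feed) = 18
Step 2: output = 4 * 5 * 13 * 18 = 4680.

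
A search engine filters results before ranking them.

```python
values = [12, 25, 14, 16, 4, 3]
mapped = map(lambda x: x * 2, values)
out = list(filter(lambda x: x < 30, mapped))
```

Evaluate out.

Step 1: Map x * 2:
  12 -> 24
  25 -> 50
  14 -> 28
  16 -> 32
  4 -> 8
  3 -> 6
Step 2: Filter for < 30:
  24: kept
  50: removed
  28: kept
  32: removed
  8: kept
  6: kept
Therefore out = [24, 28, 8, 6].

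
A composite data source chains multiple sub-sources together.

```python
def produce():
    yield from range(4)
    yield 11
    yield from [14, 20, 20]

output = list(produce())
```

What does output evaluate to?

Step 1: Trace yields in order:
  yield 0
  yield 1
  yield 2
  yield 3
  yield 11
  yield 14
  yield 20
  yield 20
Therefore output = [0, 1, 2, 3, 11, 14, 20, 20].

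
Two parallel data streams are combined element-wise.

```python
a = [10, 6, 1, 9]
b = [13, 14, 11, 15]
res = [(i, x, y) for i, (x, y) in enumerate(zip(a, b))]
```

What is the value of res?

Step 1: enumerate(zip(a, b)) gives index with paired elements:
  i=0: (10, 13)
  i=1: (6, 14)
  i=2: (1, 11)
  i=3: (9, 15)
Therefore res = [(0, 10, 13), (1, 6, 14), (2, 1, 11), (3, 9, 15)].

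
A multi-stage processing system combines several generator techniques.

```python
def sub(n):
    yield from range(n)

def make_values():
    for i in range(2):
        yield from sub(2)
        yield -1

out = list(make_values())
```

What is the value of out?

Step 1: For each i in range(2):
  i=0: yield from sub(2) -> [0, 1], then yield -1
  i=1: yield from sub(2) -> [0, 1], then yield -1
Therefore out = [0, 1, -1, 0, 1, -1].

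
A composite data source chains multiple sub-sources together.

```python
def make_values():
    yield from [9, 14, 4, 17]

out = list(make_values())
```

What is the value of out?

Step 1: yield from delegates to the iterable, yielding each element.
Step 2: Collected values: [9, 14, 4, 17].
Therefore out = [9, 14, 4, 17].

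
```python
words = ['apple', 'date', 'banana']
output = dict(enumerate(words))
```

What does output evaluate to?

Step 1: enumerate pairs indices with words:
  0 -> 'apple'
  1 -> 'date'
  2 -> 'banana'
Therefore output = {0: 'apple', 1: 'date', 2: 'banana'}.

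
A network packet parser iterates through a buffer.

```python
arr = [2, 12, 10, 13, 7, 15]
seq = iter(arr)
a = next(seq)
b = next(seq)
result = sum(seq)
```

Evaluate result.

Step 1: Create iterator over [2, 12, 10, 13, 7, 15].
Step 2: a = next() = 2, b = next() = 12.
Step 3: sum() of remaining [10, 13, 7, 15] = 45.
Therefore result = 45.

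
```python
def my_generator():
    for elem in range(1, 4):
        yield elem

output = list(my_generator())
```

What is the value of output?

Step 1: The generator yields each value from range(1, 4).
Step 2: list() consumes all yields: [1, 2, 3].
Therefore output = [1, 2, 3].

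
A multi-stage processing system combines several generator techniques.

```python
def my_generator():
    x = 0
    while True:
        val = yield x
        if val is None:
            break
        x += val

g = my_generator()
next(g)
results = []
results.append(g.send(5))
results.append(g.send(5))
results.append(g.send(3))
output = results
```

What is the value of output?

Step 1: next(g) -> yield 0.
Step 2: send(5) -> x = 5, yield 5.
Step 3: send(5) -> x = 10, yield 10.
Step 4: send(3) -> x = 13, yield 13.
Therefore output = [5, 10, 13].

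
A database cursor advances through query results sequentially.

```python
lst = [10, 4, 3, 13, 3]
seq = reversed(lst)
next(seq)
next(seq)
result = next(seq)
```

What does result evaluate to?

Step 1: reversed([10, 4, 3, 13, 3]) gives iterator: [3, 13, 3, 4, 10].
Step 2: First next() = 3, second next() = 13.
Step 3: Third next() = 3.
Therefore result = 3.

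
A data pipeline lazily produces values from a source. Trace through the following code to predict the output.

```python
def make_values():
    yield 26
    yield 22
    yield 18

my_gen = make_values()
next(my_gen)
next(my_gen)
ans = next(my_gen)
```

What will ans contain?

Step 1: make_values() creates a generator.
Step 2: next(my_gen) yields 26 (consumed and discarded).
Step 3: next(my_gen) yields 22 (consumed and discarded).
Step 4: next(my_gen) yields 18, assigned to ans.
Therefore ans = 18.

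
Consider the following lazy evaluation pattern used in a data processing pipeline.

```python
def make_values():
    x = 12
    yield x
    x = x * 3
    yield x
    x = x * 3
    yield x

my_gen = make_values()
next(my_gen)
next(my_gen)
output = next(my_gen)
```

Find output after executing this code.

Step 1: Trace through generator execution:
  Yield 1: x starts at 12, yield 12
  Yield 2: x = 12 * 3 = 36, yield 36
  Yield 3: x = 36 * 3 = 108, yield 108
Step 2: First next() gets 12, second next() gets the second value, third next() yields 108.
Therefore output = 108.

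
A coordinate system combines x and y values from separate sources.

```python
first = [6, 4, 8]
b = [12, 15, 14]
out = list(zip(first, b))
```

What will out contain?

Step 1: zip pairs elements at same index:
  Index 0: (6, 12)
  Index 1: (4, 15)
  Index 2: (8, 14)
Therefore out = [(6, 12), (4, 15), (8, 14)].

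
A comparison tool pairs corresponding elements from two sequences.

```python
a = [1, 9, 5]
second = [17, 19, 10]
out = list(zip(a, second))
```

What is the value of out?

Step 1: zip pairs elements at same index:
  Index 0: (1, 17)
  Index 1: (9, 19)
  Index 2: (5, 10)
Therefore out = [(1, 17), (9, 19), (5, 10)].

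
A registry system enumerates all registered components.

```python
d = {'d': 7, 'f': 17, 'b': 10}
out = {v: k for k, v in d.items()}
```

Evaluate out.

Step 1: Invert dict (swap keys and values):
  'd': 7 -> 7: 'd'
  'f': 17 -> 17: 'f'
  'b': 10 -> 10: 'b'
Therefore out = {7: 'd', 17: 'f', 10: 'b'}.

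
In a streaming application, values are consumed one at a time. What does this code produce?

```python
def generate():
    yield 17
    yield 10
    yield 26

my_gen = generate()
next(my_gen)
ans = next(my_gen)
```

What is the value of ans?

Step 1: generate() creates a generator.
Step 2: next(my_gen) yields 17 (consumed and discarded).
Step 3: next(my_gen) yields 10, assigned to ans.
Therefore ans = 10.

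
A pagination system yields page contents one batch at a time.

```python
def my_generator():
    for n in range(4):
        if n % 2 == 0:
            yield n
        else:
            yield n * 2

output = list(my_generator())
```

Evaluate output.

Step 1: For each n in range(4), yield n if even, else n*2:
  n=0 (even): yield 0
  n=1 (odd): yield 1*2 = 2
  n=2 (even): yield 2
  n=3 (odd): yield 3*2 = 6
Therefore output = [0, 2, 2, 6].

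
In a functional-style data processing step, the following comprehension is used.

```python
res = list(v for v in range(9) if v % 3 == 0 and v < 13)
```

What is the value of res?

Step 1: Filter range(9) where v % 3 == 0 and v < 13:
  v=0: both conditions met, included
  v=1: excluded (1 % 3 != 0)
  v=2: excluded (2 % 3 != 0)
  v=3: both conditions met, included
  v=4: excluded (4 % 3 != 0)
  v=5: excluded (5 % 3 != 0)
  v=6: both conditions met, included
  v=7: excluded (7 % 3 != 0)
  v=8: excluded (8 % 3 != 0)
Therefore res = [0, 3, 6].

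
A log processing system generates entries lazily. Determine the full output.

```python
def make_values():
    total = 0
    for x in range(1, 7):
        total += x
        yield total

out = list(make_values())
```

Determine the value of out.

Step 1: Generator accumulates running sum:
  x=1: total = 1, yield 1
  x=2: total = 3, yield 3
  x=3: total = 6, yield 6
  x=4: total = 10, yield 10
  x=5: total = 15, yield 15
  x=6: total = 21, yield 21
Therefore out = [1, 3, 6, 10, 15, 21].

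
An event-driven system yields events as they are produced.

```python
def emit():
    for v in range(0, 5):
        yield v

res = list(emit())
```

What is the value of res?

Step 1: The generator yields each value from range(0, 5).
Step 2: list() consumes all yields: [0, 1, 2, 3, 4].
Therefore res = [0, 1, 2, 3, 4].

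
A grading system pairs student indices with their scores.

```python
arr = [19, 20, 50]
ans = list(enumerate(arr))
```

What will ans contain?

Step 1: enumerate pairs each element with its index:
  (0, 19)
  (1, 20)
  (2, 50)
Therefore ans = [(0, 19), (1, 20), (2, 50)].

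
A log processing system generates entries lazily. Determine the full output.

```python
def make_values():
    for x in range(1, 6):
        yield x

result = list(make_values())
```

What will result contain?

Step 1: The generator yields each value from range(1, 6).
Step 2: list() consumes all yields: [1, 2, 3, 4, 5].
Therefore result = [1, 2, 3, 4, 5].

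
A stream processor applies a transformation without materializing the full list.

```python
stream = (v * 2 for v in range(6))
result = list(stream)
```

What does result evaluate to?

Step 1: For each v in range(6), compute v*2:
  v=0: 0*2 = 0
  v=1: 1*2 = 2
  v=2: 2*2 = 4
  v=3: 3*2 = 6
  v=4: 4*2 = 8
  v=5: 5*2 = 10
Therefore result = [0, 2, 4, 6, 8, 10].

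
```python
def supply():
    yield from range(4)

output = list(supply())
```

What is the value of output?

Step 1: yield from delegates to the iterable, yielding each element.
Step 2: Collected values: [0, 1, 2, 3].
Therefore output = [0, 1, 2, 3].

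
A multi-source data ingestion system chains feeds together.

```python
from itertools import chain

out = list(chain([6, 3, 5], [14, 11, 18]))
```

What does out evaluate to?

Step 1: chain() concatenates iterables: [6, 3, 5] + [14, 11, 18].
Therefore out = [6, 3, 5, 14, 11, 18].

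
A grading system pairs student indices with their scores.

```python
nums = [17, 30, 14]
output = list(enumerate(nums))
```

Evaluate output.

Step 1: enumerate pairs each element with its index:
  (0, 17)
  (1, 30)
  (2, 14)
Therefore output = [(0, 17), (1, 30), (2, 14)].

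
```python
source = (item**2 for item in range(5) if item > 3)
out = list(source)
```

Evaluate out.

Step 1: For range(5), keep item > 3, then square:
  item=0: 0 <= 3, excluded
  item=1: 1 <= 3, excluded
  item=2: 2 <= 3, excluded
  item=3: 3 <= 3, excluded
  item=4: 4 > 3, yield 4**2 = 16
Therefore out = [16].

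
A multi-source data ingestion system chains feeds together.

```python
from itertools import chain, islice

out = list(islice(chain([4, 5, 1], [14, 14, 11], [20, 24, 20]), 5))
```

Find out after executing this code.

Step 1: chain([4, 5, 1], [14, 14, 11], [20, 24, 20]) = [4, 5, 1, 14, 14, 11, 20, 24, 20].
Step 2: islice takes first 5 elements: [4, 5, 1, 14, 14].
Therefore out = [4, 5, 1, 14, 14].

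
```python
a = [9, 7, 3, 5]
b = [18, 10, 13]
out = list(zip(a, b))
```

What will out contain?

Step 1: zip stops at shortest (len(a)=4, len(b)=3):
  Index 0: (9, 18)
  Index 1: (7, 10)
  Index 2: (3, 13)
Step 2: Last element of a (5) has no pair, dropped.
Therefore out = [(9, 18), (7, 10), (3, 13)].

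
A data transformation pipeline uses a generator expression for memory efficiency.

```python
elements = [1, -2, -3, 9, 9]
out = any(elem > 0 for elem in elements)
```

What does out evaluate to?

Step 1: Check elem > 0 for each element in [1, -2, -3, 9, 9]:
  1 > 0: True
  -2 > 0: False
  -3 > 0: False
  9 > 0: True
  9 > 0: True
Step 2: any() returns True.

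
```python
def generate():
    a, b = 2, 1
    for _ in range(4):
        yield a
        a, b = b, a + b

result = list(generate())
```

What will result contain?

Step 1: Fibonacci-like sequence starting with a=2, b=1:
  Iteration 1: yield a=2, then a,b = 1,3
  Iteration 2: yield a=1, then a,b = 3,4
  Iteration 3: yield a=3, then a,b = 4,7
  Iteration 4: yield a=4, then a,b = 7,11
Therefore result = [2, 1, 3, 4].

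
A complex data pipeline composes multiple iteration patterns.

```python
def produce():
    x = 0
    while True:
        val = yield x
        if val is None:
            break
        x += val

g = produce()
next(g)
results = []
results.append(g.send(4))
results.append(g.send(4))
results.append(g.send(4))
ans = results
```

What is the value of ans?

Step 1: next(g) -> yield 0.
Step 2: send(4) -> x = 4, yield 4.
Step 3: send(4) -> x = 8, yield 8.
Step 4: send(4) -> x = 12, yield 12.
Therefore ans = [4, 8, 12].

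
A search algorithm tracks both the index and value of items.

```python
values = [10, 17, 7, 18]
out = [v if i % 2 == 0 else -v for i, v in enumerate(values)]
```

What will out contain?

Step 1: For each (i, v), keep v if i is even, negate if odd:
  i=0 (even): keep 10
  i=1 (odd): negate to -17
  i=2 (even): keep 7
  i=3 (odd): negate to -18
Therefore out = [10, -17, 7, -18].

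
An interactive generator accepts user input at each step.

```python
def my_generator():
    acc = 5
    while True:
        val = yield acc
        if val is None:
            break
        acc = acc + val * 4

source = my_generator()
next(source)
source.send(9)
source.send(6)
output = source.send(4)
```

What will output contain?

Step 1: next() -> yield acc=5.
Step 2: send(9) -> val=9, acc = 5 + 9*4 = 41, yield 41.
Step 3: send(6) -> val=6, acc = 41 + 6*4 = 65, yield 65.
Step 4: send(4) -> val=4, acc = 65 + 4*4 = 81, yield 81.
Therefore output = 81.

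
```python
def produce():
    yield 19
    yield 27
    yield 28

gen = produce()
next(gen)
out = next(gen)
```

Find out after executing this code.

Step 1: produce() creates a generator.
Step 2: next(gen) yields 19 (consumed and discarded).
Step 3: next(gen) yields 27, assigned to out.
Therefore out = 27.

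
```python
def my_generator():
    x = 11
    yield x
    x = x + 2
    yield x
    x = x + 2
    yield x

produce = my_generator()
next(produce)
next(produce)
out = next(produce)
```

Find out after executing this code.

Step 1: Trace through generator execution:
  Yield 1: x starts at 11, yield 11
  Yield 2: x = 11 + 2 = 13, yield 13
  Yield 3: x = 13 + 2 = 15, yield 15
Step 2: First next() gets 11, second next() gets the second value, third next() yields 15.
Therefore out = 15.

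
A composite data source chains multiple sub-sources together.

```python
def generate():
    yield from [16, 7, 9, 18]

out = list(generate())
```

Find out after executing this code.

Step 1: yield from delegates to the iterable, yielding each element.
Step 2: Collected values: [16, 7, 9, 18].
Therefore out = [16, 7, 9, 18].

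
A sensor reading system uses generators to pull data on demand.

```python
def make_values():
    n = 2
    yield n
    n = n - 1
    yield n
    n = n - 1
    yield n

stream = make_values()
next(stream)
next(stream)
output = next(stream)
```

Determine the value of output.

Step 1: Trace through generator execution:
  Yield 1: n starts at 2, yield 2
  Yield 2: n = 2 - 1 = 1, yield 1
  Yield 3: n = 1 - 1 = 0, yield 0
Step 2: First next() gets 2, second next() gets the second value, third next() yields 0.
Therefore output = 0.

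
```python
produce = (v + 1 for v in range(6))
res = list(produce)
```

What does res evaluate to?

Step 1: For each v in range(6), compute v+1:
  v=0: 0+1 = 1
  v=1: 1+1 = 2
  v=2: 2+1 = 3
  v=3: 3+1 = 4
  v=4: 4+1 = 5
  v=5: 5+1 = 6
Therefore res = [1, 2, 3, 4, 5, 6].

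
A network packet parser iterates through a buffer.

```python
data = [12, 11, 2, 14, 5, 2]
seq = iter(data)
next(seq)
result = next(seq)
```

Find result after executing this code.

Step 1: Create iterator over [12, 11, 2, 14, 5, 2].
Step 2: next() consumes 12.
Step 3: next() returns 11.
Therefore result = 11.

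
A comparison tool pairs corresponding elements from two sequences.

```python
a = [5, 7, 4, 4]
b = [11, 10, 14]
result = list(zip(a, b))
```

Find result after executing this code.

Step 1: zip stops at shortest (len(a)=4, len(b)=3):
  Index 0: (5, 11)
  Index 1: (7, 10)
  Index 2: (4, 14)
Step 2: Last element of a (4) has no pair, dropped.
Therefore result = [(5, 11), (7, 10), (4, 14)].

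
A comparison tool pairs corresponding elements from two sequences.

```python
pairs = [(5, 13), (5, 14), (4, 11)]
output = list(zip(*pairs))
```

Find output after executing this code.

Step 1: zip(*pairs) transposes: unzips [(5, 13), (5, 14), (4, 11)] into separate sequences.
Step 2: First elements: (5, 5, 4), second elements: (13, 14, 11).
Therefore output = [(5, 5, 4), (13, 14, 11)].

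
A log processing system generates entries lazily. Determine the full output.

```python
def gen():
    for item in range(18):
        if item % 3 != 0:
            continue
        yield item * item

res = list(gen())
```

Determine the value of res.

Step 1: Only yield item**2 when item is divisible by 3:
  item=0: 0 % 3 == 0, yield 0**2 = 0
  item=3: 3 % 3 == 0, yield 3**2 = 9
  item=6: 6 % 3 == 0, yield 6**2 = 36
  item=9: 9 % 3 == 0, yield 9**2 = 81
  item=12: 12 % 3 == 0, yield 12**2 = 144
  item=15: 15 % 3 == 0, yield 15**2 = 225
Therefore res = [0, 9, 36, 81, 144, 225].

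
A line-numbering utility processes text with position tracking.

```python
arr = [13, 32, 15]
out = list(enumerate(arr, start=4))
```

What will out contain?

Step 1: enumerate with start=4:
  (4, 13)
  (5, 32)
  (6, 15)
Therefore out = [(4, 13), (5, 32), (6, 15)].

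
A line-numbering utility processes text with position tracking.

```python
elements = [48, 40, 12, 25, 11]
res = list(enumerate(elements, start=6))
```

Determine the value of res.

Step 1: enumerate with start=6:
  (6, 48)
  (7, 40)
  (8, 12)
  (9, 25)
  (10, 11)
Therefore res = [(6, 48), (7, 40), (8, 12), (9, 25), (10, 11)].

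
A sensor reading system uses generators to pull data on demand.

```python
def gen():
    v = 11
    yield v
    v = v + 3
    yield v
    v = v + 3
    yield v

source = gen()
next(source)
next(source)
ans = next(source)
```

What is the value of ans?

Step 1: Trace through generator execution:
  Yield 1: v starts at 11, yield 11
  Yield 2: v = 11 + 3 = 14, yield 14
  Yield 3: v = 14 + 3 = 17, yield 17
Step 2: First next() gets 11, second next() gets the second value, third next() yields 17.
Therefore ans = 17.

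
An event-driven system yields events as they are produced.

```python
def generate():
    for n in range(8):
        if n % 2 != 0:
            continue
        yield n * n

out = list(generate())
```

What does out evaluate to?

Step 1: Only yield n**2 when n is divisible by 2:
  n=0: 0 % 2 == 0, yield 0**2 = 0
  n=2: 2 % 2 == 0, yield 2**2 = 4
  n=4: 4 % 2 == 0, yield 4**2 = 16
  n=6: 6 % 2 == 0, yield 6**2 = 36
Therefore out = [0, 4, 16, 36].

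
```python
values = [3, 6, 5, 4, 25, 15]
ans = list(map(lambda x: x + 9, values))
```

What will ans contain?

Step 1: Apply lambda x: x + 9 to each element:
  3 -> 12
  6 -> 15
  5 -> 14
  4 -> 13
  25 -> 34
  15 -> 24
Therefore ans = [12, 15, 14, 13, 34, 24].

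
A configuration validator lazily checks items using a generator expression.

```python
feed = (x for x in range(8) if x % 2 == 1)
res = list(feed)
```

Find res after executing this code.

Step 1: Filter range(8) keeping only odd values:
  x=0: even, excluded
  x=1: odd, included
  x=2: even, excluded
  x=3: odd, included
  x=4: even, excluded
  x=5: odd, included
  x=6: even, excluded
  x=7: odd, included
Therefore res = [1, 3, 5, 7].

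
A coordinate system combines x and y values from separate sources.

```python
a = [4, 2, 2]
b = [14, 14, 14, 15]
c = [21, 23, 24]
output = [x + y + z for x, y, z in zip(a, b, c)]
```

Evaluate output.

Step 1: zip three lists (truncates to shortest, len=3):
  4 + 14 + 21 = 39
  2 + 14 + 23 = 39
  2 + 14 + 24 = 40
Therefore output = [39, 39, 40].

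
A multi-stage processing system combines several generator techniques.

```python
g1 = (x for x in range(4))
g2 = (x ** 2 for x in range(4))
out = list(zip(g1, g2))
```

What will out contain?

Step 1: g1 produces [0, 1, 2, 3].
Step 2: g2 produces [0, 1, 4, 9].
Step 3: zip pairs them: [(0, 0), (1, 1), (2, 4), (3, 9)].
Therefore out = [(0, 0), (1, 1), (2, 4), (3, 9)].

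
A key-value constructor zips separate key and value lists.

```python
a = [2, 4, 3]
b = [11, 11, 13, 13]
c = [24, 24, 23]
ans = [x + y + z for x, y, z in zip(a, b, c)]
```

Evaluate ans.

Step 1: zip three lists (truncates to shortest, len=3):
  2 + 11 + 24 = 37
  4 + 11 + 24 = 39
  3 + 13 + 23 = 39
Therefore ans = [37, 39, 39].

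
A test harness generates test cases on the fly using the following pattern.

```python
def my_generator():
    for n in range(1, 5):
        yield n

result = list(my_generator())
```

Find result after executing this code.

Step 1: The generator yields each value from range(1, 5).
Step 2: list() consumes all yields: [1, 2, 3, 4].
Therefore result = [1, 2, 3, 4].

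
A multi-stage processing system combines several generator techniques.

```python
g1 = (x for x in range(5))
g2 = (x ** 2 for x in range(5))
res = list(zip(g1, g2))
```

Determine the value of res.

Step 1: g1 produces [0, 1, 2, 3, 4].
Step 2: g2 produces [0, 1, 4, 9, 16].
Step 3: zip pairs them: [(0, 0), (1, 1), (2, 4), (3, 9), (4, 16)].
Therefore res = [(0, 0), (1, 1), (2, 4), (3, 9), (4, 16)].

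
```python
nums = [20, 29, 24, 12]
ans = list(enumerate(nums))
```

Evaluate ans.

Step 1: enumerate pairs each element with its index:
  (0, 20)
  (1, 29)
  (2, 24)
  (3, 12)
Therefore ans = [(0, 20), (1, 29), (2, 24), (3, 12)].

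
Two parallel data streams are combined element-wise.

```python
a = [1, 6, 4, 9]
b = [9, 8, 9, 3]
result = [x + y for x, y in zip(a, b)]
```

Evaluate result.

Step 1: Add corresponding elements:
  1 + 9 = 10
  6 + 8 = 14
  4 + 9 = 13
  9 + 3 = 12
Therefore result = [10, 14, 13, 12].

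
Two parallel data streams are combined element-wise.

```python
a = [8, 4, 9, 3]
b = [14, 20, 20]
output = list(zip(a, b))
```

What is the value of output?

Step 1: zip stops at shortest (len(a)=4, len(b)=3):
  Index 0: (8, 14)
  Index 1: (4, 20)
  Index 2: (9, 20)
Step 2: Last element of a (3) has no pair, dropped.
Therefore output = [(8, 14), (4, 20), (9, 20)].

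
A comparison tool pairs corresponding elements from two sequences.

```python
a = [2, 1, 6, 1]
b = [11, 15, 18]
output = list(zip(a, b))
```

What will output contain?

Step 1: zip stops at shortest (len(a)=4, len(b)=3):
  Index 0: (2, 11)
  Index 1: (1, 15)
  Index 2: (6, 18)
Step 2: Last element of a (1) has no pair, dropped.
Therefore output = [(2, 11), (1, 15), (6, 18)].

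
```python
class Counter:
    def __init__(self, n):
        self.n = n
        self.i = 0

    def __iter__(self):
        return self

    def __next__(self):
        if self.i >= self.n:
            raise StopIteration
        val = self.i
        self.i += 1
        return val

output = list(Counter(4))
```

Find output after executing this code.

Step 1: Counter(4) creates an iterator counting 0 to 3.
Step 2: list() consumes all values: [0, 1, 2, 3].
Therefore output = [0, 1, 2, 3].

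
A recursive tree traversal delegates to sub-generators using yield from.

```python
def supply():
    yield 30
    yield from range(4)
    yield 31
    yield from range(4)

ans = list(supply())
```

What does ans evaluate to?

Step 1: Trace yields in order:
  yield 30
  yield 0
  yield 1
  yield 2
  yield 3
  yield 31
  yield 0
  yield 1
  yield 2
  yield 3
Therefore ans = [30, 0, 1, 2, 3, 31, 0, 1, 2, 3].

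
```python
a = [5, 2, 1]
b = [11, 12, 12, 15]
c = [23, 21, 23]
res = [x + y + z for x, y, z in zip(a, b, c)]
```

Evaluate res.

Step 1: zip three lists (truncates to shortest, len=3):
  5 + 11 + 23 = 39
  2 + 12 + 21 = 35
  1 + 12 + 23 = 36
Therefore res = [39, 35, 36].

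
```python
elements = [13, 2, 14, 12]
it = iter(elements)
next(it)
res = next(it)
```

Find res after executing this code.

Step 1: Create iterator over [13, 2, 14, 12].
Step 2: next() consumes 13.
Step 3: next() returns 2.
Therefore res = 2.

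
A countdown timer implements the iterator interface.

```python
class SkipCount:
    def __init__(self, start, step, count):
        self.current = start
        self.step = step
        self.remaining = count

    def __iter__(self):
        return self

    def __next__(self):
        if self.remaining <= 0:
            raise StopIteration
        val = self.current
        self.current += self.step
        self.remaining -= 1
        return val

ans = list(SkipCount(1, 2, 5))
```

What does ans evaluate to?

Step 1: SkipCount starts at 1, increments by 2, for 5 steps:
  Yield 1, then current += 2
  Yield 3, then current += 2
  Yield 5, then current += 2
  Yield 7, then current += 2
  Yield 9, then current += 2
Therefore ans = [1, 3, 5, 7, 9].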